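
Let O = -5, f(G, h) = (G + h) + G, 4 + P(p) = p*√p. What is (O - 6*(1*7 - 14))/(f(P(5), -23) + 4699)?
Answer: 43179/5447431 - 185*√5/10894862 ≈ 0.0078885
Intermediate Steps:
P(p) = -4 + p^(3/2) (P(p) = -4 + p*√p = -4 + p^(3/2))
f(G, h) = h + 2*G
(O - 6*(1*7 - 14))/(f(P(5), -23) + 4699) = (-5 - 6*(1*7 - 14))/((-23 + 2*(-4 + 5^(3/2))) + 4699) = (-5 - 6*(7 - 14))/((-23 + 2*(-4 + 5*√5)) + 4699) = (-5 - 6*(-7))/((-23 + (-8 + 10*√5)) + 4699) = (-5 + 42)/((-31 + 10*√5) + 4699) = 37/(4668 + 10*√5)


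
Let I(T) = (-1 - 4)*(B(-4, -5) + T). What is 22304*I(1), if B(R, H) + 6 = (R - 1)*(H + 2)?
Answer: -1115200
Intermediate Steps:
B(R, H) = -6 + (-1 + R)*(2 + H) (B(R, H) = -6 + (R - 1)*(H + 2) = -6 + (-1 + R)*(2 + H))
I(T) = -45 - 5*T (I(T) = (-1 - 4)*((-8 - 1*(-5) + 2*(-4) - 5*(-4)) + T) = -5*((-8 + 5 - 8 + 20) + T) = -5*(9 + T) = -45 - 5*T)
22304*I(1) = 22304*(-45 - 5*1) = 22304*(-45 - 5) = 22304*(-50) = -1115200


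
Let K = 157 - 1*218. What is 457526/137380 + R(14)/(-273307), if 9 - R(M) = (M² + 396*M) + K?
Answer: 62912001541/18773457830 ≈ 3.3511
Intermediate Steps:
K = -61 (K = 157 - 218 = -61)
R(M) = 70 - M² - 396*M (R(M) = 9 - ((M² + 396*M) - 61) = 9 - (-61 + M² + 396*M) = 9 + (61 - M² - 396*M) = 70 - M² - 396*M)
457526/137380 + R(14)/(-273307) = 457526/137380 + (70 - 1*14² - 396*14)/(-273307) = 457526*(1/137380) + (70 - 1*196 - 5544)*(-1/273307) = 228763/68690 + (70 - 196 - 5544)*(-1/273307) = 228763/68690 - 5670*(-1/273307) = 228763/68690 + 5670/273307 = 62912001541/18773457830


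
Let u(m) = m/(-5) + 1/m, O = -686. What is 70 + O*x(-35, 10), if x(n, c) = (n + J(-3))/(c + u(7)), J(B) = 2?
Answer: 135625/51 ≈ 2659.3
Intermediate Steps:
u(m) = 1/m - m/5 (u(m) = m*(-⅕) + 1/m = -m/5 + 1/m = 1/m - m/5)
x(n, c) = (2 + n)/(-44/35 + c) (x(n, c) = (n + 2)/(c + (1/7 - ⅕*7)) = (2 + n)/(c + (⅐ - 7/5)) = (2 + n)/(c - 44/35) = (2 + n)/(-44/35 + c))
70 + O*x(-35, 10) = 70 - 24010*(2 - 35)/(-44 + 35*10) = 70 - 24010*(-33)/(-44 + 350) = 70 - 24010*(-33)/306 = 70 - 686*(-385/102) = 70 + 132055/51 = 135625/51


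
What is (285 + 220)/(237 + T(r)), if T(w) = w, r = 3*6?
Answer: 101/51 ≈ 1.9804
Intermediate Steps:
r = 18
(285 + 220)/(237 + T(r)) = (285 + 220)/(237 + 18) = 505/255 = 505*(1/255) = 101/51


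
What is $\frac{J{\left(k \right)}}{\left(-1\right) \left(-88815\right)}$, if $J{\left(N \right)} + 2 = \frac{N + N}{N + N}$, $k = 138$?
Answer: $- \frac{1}{88815} \approx -1.1259 \cdot 10^{-5}$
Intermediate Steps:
$J{\left(N \right)} = -1$ ($J{\left(N \right)} = -2 + \frac{N + N}{N + N} = -2 + \frac{2 N}{2 N} = -2 + 2 N \frac{1}{2 N} = -2 + 1 = -1$)
$\frac{J{\left(k \right)}}{\left(-1\right) \left(-88815\right)} = - \frac{1}{\left(-1\right) \left(-88815\right)} = - \frac{1}{88815}$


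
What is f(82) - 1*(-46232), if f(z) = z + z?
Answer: 46396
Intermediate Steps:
f(z) = 2*z
f(82) - 1*(-46232) = 2*82 - 1*(-46232) = 164 + 46232 = 46396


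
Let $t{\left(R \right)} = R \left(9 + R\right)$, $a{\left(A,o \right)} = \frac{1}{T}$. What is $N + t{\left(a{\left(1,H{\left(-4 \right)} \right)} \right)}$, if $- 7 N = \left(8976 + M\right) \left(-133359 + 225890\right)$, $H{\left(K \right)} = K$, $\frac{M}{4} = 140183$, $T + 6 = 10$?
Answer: $- \frac{843450414909}{112} \approx -7.5308 \cdot 10^{9}$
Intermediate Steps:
$T = 4$ ($T = -6 + 10 = 4$)
$M = 560732$ ($M = 4 \cdot 140183 = 560732$)
$a{\left(A,o \right)} = \frac{1}{4}$
$N = - \frac{52715650948}{7}$ ($N = - \frac{\left(8976 + 560732\right) \left(-133359 + 225890\right)}{7} = - \frac{569708 \cdot 92531}{7} = \left(- \frac{1}{7}\right) 52715650948 = - \frac{52715650948}{7} \approx -7.5308 \cdot 10^{9}$)
$N + t{\left(a{\left(1,H{\left(-4 \right)} \right)} \right)} = - \frac{52715650948}{7} + \frac{9 + \frac{1}{4}}{4} = - \frac{52715650948}{7} + \frac{1}{4} \cdot \frac{37}{4} = - \frac{52715650948}{7} + \frac{37}{16} = - \frac{843450414909}{112}$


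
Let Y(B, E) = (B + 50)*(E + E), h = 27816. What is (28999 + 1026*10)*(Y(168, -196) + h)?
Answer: -2262888760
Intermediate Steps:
Y(B, E) = 2*E*(50 + B) (Y(B, E) = (50 + B)*(2*E) = 2*E*(50 + B))
(28999 + 1026*10)*(Y(168, -196) + h) = (28999 + 1026*10)*(2*(-196)*(50 + 168) + 27816) = (28999 + 10260)*(2*(-196)*218 + 27816) = 39259*(-85456 + 27816) = 39259*(-57640) = -2262888760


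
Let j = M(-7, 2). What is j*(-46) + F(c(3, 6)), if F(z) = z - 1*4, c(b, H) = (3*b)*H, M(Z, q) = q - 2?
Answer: 50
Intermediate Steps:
M(Z, q) = -2 + q
c(b, H) = 3*H*b
j = 0 (j = -2 + 2 = 0)
F(z) = -4 + z (F(z) = z - 4 = -4 + z)
j*(-46) + F(c(3, 6)) = 0*(-46) + (-4 + 3*6*3) = 0 + (-4 + 54) = 0 + 50 = 50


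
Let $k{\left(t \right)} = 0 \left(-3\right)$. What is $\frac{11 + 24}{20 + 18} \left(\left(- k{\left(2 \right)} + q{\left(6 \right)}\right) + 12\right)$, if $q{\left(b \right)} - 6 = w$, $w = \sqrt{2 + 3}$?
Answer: $\frac{315}{19} + \frac{35 \sqrt{5}}{38} \approx 18.638$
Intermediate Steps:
$k{\left(t \right)} = 0$
$w = \sqrt{5} \approx 2.2361$
$q{\left(b \right)} = 6 + \sqrt{5}$
$\frac{11 + 24}{20 + 18} \left(\left(- k{\left(2 \right)} + q{\left(6 \right)}\right) + 12\right) = \frac{11 + 24}{20 + 18} \left(\left(\left(-1\right) 0 + \left(6 + \sqrt{5}\right)\right) + 12\right) = \frac{35}{38} \left(\left(0 + \left(6 + \sqrt{5}\right)\right) + 12\right) = 35 \cdot \frac{1}{38} \left(\left(6 + \sqrt{5}\right) + 12\right) = \frac{35 \left(18 + \sqrt{5}\right)}{38} = \frac{315}{19} + \frac{35 \sqrt{5}}{38}$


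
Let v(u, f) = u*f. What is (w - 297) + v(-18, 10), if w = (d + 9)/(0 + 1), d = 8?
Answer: -460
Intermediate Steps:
v(u, f) = f*u
w = 17 (w = (8 + 9)/(0 + 1) = 17/1 = 1*17 = 17)
(w - 297) + v(-18, 10) = (17 - 297) + 10*(-18) = -280 - 180 = -460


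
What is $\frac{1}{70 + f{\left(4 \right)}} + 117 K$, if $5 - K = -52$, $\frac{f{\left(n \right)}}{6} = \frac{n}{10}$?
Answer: $\frac{2414183}{362} \approx 6669.0$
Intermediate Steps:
$f{\left(n \right)} = \frac{3 n}{5}$ ($f{\left(n \right)} = 6 \frac{n}{10} = \frac{3 n}{5}$)
$K = 57$ ($K = 5 - -52 = 5 + 52 = 57$)
$\frac{1}{70 + f{\left(4 \right)}} + 117 K = \frac{1}{70 + \frac{3}{5} \cdot 4} + 117 \cdot 57 = \frac{1}{70 + \frac{12}{5}} + 6669 = \frac{1}{\frac{362}{5}} + 6669 = \frac{5}{362} + 6669 = \frac{2414183}{362}$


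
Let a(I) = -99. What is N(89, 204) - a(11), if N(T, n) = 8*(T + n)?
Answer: 2443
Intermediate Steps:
N(T, n) = 8*T + 8*n
N(89, 204) - a(11) = (8*89 + 8*204) - 1*(-99) = (712 + 1632) + 99 = 2344 + 99 = 2443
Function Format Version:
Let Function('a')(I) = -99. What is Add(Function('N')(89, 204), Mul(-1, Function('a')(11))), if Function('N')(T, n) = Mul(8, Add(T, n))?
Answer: 2443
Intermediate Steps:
Function('N')(T, n) = Add(Mul(8, T), Mul(8, n))
Add(Function('N')(89, 204), Mul(-1, Function('a')(11))) = Add(Add(Mul(8, 89), Mul(8, 204)), Mul(-1, -99)) = Add(Add(712, 1632), 99) = Add(2344, 99) = 2443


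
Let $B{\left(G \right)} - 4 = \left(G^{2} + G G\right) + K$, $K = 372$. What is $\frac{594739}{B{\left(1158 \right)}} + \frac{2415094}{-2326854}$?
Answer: $- \frac{2547072737735}{3120664895808} \approx -0.8162$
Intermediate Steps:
$B{\left(G \right)} = 376 + 2 G^{2}$ ($B{\left(G \right)} = 4 + \left(\left(G^{2} + G G\right) + 372\right) = 4 + \left(\left(G^{2} + G^{2}\right) + 372\right) = 4 + \left(2 G^{2} + 372\right) = 4 + \left(372 + 2 G^{2}\right) = 376 + 2 G^{2}$)
$\frac{594739}{B{\left(1158 \right)}} + \frac{2415094}{-2326854} = \frac{594739}{376 + 2 \cdot 1158^{2}} + \frac{2415094}{-2326854} = \frac{594739}{376 + 2 \cdot 1340964} + 2415094 \left(- \frac{1}{2326854}\right) = \frac{594739}{376 + 2681928} - \frac{1207547}{1163427} = \frac{594739}{2682304} - \frac{1207547}{1163427} = - \frac{2547072737735}{3120664895808}$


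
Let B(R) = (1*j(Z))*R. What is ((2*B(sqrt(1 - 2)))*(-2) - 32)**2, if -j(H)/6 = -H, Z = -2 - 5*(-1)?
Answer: -4160 + 4608*I ≈ -4160.0 + 4608.0*I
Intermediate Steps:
Z = 3 (Z = -2 + 5 = 3)
j(H) = 6*H (j(H) = -(-6)*H = 6*H)
B(R) = 18*R (B(R) = (1*(6*3))*R = (1*18)*R = 18*R)
((2*B(sqrt(1 - 2)))*(-2) - 32)**2 = ((2*(18*sqrt(1 - 2)))*(-2) - 32)**2 = ((2*(18*sqrt(-1)))*(-2) - 32)**2 = ((2*(18*I))*(-2) - 32)**2 = ((36*I)*(-2) - 32)**2 = (-72*I - 32)**2 = (-32 - 72*I)**2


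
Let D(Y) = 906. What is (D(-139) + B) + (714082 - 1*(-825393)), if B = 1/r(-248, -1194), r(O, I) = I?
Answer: 1839214913/1194 ≈ 1.5404e+6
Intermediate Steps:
B = -1/1194 (B = 1/(-1194) = -1/1194 ≈ -0.00083752)
(D(-139) + B) + (714082 - 1*(-825393)) = (906 - 1/1194) + (714082 - 1*(-825393)) = 1081763/1194 + (714082 + 825393) = 1081763/1194 + 1539475 = 1839214913/1194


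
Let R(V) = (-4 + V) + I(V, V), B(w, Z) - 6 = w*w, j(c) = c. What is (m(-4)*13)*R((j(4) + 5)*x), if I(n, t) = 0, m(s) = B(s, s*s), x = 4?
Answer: 9152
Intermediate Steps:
B(w, Z) = 6 + w**2 (B(w, Z) = 6 + w*w = 6 + w**2)
m(s) = 6 + s**2
R(V) = -4 + V (R(V) = (-4 + V) + 0 = -4 + V)
(m(-4)*13)*R((j(4) + 5)*x) = ((6 + (-4)**2)*13)*(-4 + (4 + 5)*4) = ((6 + 16)*13)*(-4 + 9*4) = (22*13)*(-4 + 36) = 286*32 = 9152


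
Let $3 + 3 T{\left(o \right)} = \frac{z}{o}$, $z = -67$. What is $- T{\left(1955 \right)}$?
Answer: $\frac{5932}{5865} \approx 1.0114$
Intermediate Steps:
$T{\left(o \right)} = -1 - \frac{67}{3 o}$ ($T{\left(o \right)} = -1 + \frac{\left(-67\right) \frac{1}{o}}{3} = -1 - \frac{67}{3 o}$)
$- T{\left(1955 \right)} = - \frac{- \frac{67}{3} - 1955}{1955} = - \frac{-5932}{1955 \cdot 3} = \left(-1\right) \left(- \frac{5932}{5865}\right) = \frac{5932}{5865}$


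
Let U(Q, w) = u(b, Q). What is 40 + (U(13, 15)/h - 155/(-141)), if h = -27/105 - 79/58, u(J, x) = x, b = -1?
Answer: 15327175/463467 ≈ 33.071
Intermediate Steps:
U(Q, w) = Q
h = -3287/2030 (h = -27*1/105 - 79*1/58 = -9/35 - 79/58 = -3287/2030 ≈ -1.6192)
40 + (U(13, 15)/h - 155/(-141)) = 40 + (13/(-3287/2030) - 155/(-141)) = 40 + (13*(-2030/3287) - 155*(-1/141)) = 40 + (-26390/3287 + 155/141) = 40 - 3211505/463467 = 15327175/463467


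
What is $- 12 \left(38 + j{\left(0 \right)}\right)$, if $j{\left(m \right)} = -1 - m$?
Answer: $-444$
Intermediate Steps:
$- 12 \left(38 + j{\left(0 \right)}\right) = - 12 \left(38 - 1\right) = \left(-12\right) 37 = -444$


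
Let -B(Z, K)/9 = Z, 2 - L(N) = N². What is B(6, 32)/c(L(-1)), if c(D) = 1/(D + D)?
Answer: -108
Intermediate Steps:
L(N) = 2 - N²
B(Z, K) = -9*Z
c(D) = 1/(2*D)
B(6, 32)/c(L(-1)) = (-9*6)/((1/(2*(2 - 1*(-1)²)))) = -54/(1/(2*(2 - 1*1))) = -54/(1/(2*(2 - 1))) = -54/((½)/1) = -54/((½)*1) = -54/½ = -54*2 = -108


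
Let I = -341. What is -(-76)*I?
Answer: -25916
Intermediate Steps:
-(-76)*I = -(-76)*(-341) = -76*341 = -25916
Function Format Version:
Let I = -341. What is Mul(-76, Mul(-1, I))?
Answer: -25916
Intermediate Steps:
Mul(-76, Mul(-1, I)) = Mul(-76, Mul(-1, -341)) = Mul(-76, 341) = -25916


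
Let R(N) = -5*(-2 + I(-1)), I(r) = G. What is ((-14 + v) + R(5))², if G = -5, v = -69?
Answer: 2304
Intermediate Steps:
I(r) = -5
R(N) = 35 (R(N) = -5*(-2 - 5) = -5*(-7) = 35)
((-14 + v) + R(5))² = ((-14 - 69) + 35)² = (-83 + 35)² = (-48)² = 2304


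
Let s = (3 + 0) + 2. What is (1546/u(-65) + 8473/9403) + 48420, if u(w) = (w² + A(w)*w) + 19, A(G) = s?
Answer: 1784342028665/36850357 ≈ 48421.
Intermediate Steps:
s = 5 (s = 3 + 2 = 5)
A(G) = 5
u(w) = 19 + w² + 5*w (u(w) = (w² + 5*w) + 19 = 19 + w² + 5*w)
(1546/u(-65) + 8473/9403) + 48420 = (1546/(19 + (-65)² + 5*(-65)) + 8473/9403) + 48420 = (1546/(19 + 4225 - 325) + 8473*(1/9403)) + 48420 = (1546/3919 + 8473/9403) + 48420 = 47742725/36850357 + 48420 = 1784342028665/36850357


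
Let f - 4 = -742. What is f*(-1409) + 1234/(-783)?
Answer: 814195052/783 ≈ 1.0398e+6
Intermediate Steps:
f = -738 (f = 4 - 742 = -738)
f*(-1409) + 1234/(-783) = -738*(-1409) + 1234/(-783) = 1039842 + 1234*(-1/783) = 1039842 - 1234/783 = 814195052/783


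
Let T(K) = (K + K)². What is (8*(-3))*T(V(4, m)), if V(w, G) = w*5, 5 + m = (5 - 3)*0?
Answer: -38400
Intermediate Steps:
m = -5 (m = -5 + (5 - 3)*0 = -5 + 2*0 = -5 + 0 = -5)
V(w, G) = 5*w
T(K) = 4*K² (T(K) = (2*K)² = 4*K²)
(8*(-3))*T(V(4, m)) = (8*(-3))*(4*(5*4)²) = -96*20² = -96*400 = -24*1600 = -38400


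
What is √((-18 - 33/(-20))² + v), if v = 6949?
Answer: √2886529/20 ≈ 84.949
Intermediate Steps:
√((-18 - 33/(-20))² + v) = √((-18 - 33/(-20))² + 6949) = √((-18 - 33*(-1/20))² + 6949) = √((-18 + 33/20)² + 6949) = √((-327/20)² + 6949) = √(106929/400 + 6949) = √(2886529/400) = √2886529/20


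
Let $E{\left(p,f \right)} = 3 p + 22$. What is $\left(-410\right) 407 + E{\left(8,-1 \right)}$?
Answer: $-166824$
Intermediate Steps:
$E{\left(p,f \right)} = 22 + 3 p$
$\left(-410\right) 407 + E{\left(8,-1 \right)} = \left(-410\right) 407 + \left(22 + 3 \cdot 8\right) = -166870 + \left(22 + 24\right) = -166870 + 46 = -166824$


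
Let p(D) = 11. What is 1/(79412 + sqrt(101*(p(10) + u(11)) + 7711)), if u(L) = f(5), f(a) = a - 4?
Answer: 79412/6306256821 - sqrt(8923)/6306256821 ≈ 1.2578e-5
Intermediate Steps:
f(a) = -4 + a
u(L) = 1 (u(L) = -4 + 5 = 1)
1/(79412 + sqrt(101*(p(10) + u(11)) + 7711)) = 1/(79412 + sqrt(101*(11 + 1) + 7711)) = 1/(79412 + sqrt(101*12 + 7711)) = 1/(79412 + sqrt(1212 + 7711)) = 1/(79412 + sqrt(8923))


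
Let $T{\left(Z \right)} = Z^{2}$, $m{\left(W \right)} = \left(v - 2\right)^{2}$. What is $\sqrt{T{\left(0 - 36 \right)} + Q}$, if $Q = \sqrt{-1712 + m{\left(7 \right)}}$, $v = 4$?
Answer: $\sqrt{1296 + 2 i \sqrt{427}} \approx 36.005 + 0.5739 i$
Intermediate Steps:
$m{\left(W \right)} = 4$ ($m{\left(W \right)} = \left(4 - 2\right)^{2} = 2^{2} = 4$)
$Q = 2 i \sqrt{427}$ ($Q = \sqrt{-1712 + 4} = \sqrt{-1708} = 2 i \sqrt{427} \approx 41.328 i$)
$\sqrt{T{\left(0 - 36 \right)} + Q} = \sqrt{\left(0 - 36\right)^{2} + 2 i \sqrt{427}} = \sqrt{\left(-36\right)^{2} + 2 i \sqrt{427}} = \sqrt{1296 + 2 i \sqrt{427}}$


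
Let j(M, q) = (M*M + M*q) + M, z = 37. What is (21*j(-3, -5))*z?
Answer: 16317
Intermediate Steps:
j(M, q) = M + M² + M*q (j(M, q) = (M² + M*q) + M = M + M² + M*q)
(21*j(-3, -5))*z = (21*(-3*(1 - 3 - 5)))*37 = (21*(-3*(-7)))*37 = (21*21)*37 = 441*37 = 16317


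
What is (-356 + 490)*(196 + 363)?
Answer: 74906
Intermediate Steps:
(-356 + 490)*(196 + 363) = 134*559 = 74906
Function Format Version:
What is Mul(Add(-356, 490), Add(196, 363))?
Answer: 74906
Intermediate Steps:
Mul(Add(-356, 490), Add(196, 363)) = Mul(134, 559) = 74906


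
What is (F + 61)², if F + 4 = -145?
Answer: 7744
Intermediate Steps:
F = -149 (F = -4 - 145 = -149)
(F + 61)² = (-149 + 61)² = (-88)² = 7744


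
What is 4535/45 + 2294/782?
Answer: 364960/3519 ≈ 103.71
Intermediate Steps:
4535/45 + 2294/782 = 4535*(1/45) + 2294*(1/782) = 907/9 + 1147/391 = 364960/3519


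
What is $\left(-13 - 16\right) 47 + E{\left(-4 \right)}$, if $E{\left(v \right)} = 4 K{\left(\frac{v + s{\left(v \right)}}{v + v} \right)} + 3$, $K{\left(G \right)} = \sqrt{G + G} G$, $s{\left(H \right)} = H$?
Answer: $-1360 + 4 \sqrt{2} \approx -1354.3$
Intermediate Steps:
$K{\left(G \right)} = \sqrt{2} G^{\frac{3}{2}}$ ($K{\left(G \right)} = \sqrt{2 G} G = \sqrt{2} \sqrt{G} G = \sqrt{2} G^{\frac{3}{2}}$)
$E{\left(v \right)} = 3 + 4 \sqrt{2}$ ($E{\left(v \right)} = 4 \sqrt{2} \left(\frac{v + v}{v + v}\right)^{\frac{3}{2}} + 3 = 4 \sqrt{2} \left(\frac{2 v}{2 v}\right)^{\frac{3}{2}} + 3 = 4 \sqrt{2} \left(2 v \frac{1}{2 v}\right)^{\frac{3}{2}} + 3 = 4 \sqrt{2} \cdot 1^{\frac{3}{2}} + 3 = 4 \sqrt{2} \cdot 1 + 3 = 4 \sqrt{2} + 3 = 3 + 4 \sqrt{2}$)
$\left(-13 - 16\right) 47 + E{\left(-4 \right)} = \left(-13 - 16\right) 47 + \left(3 + 4 \sqrt{2}\right) = \left(-29\right) 47 + \left(3 + 4 \sqrt{2}\right) = -1363 + \left(3 + 4 \sqrt{2}\right) = -1360 + 4 \sqrt{2}$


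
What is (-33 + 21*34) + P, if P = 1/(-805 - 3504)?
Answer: 2934428/4309 ≈ 681.00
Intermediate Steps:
P = -1/4309 (P = 1/(-4309) = -1/4309 ≈ -0.00023207)
(-33 + 21*34) + P = (-33 + 21*34) - 1/4309 = (-33 + 714) - 1/4309 = 681 - 1/4309 = 2934428/4309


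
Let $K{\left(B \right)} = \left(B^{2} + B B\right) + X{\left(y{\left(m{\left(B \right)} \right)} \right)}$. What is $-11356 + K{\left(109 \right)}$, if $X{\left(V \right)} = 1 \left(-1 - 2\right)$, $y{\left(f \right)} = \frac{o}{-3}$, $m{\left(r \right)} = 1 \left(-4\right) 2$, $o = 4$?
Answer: $12403$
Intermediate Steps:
$m{\left(r \right)} = -8$ ($m{\left(r \right)} = \left(-4\right) 2 = -8$)
$y{\left(f \right)} = - \frac{4}{3}$ ($y{\left(f \right)} = \frac{4}{-3} = 4 \left(- \frac{1}{3}\right) = - \frac{4}{3}$)
$X{\left(V \right)} = -3$ ($X{\left(V \right)} = 1 \left(-3\right) = -3$)
$K{\left(B \right)} = -3 + 2 B^{2}$ ($K{\left(B \right)} = \left(B^{2} + B B\right) - 3 = \left(B^{2} + B^{2}\right) - 3 = 2 B^{2} - 3 = -3 + 2 B^{2}$)
$-11356 + K{\left(109 \right)} = -11356 - \left(3 - 2 \cdot 109^{2}\right) = -11356 + \left(-3 + 2 \cdot 11881\right) = -11356 + \left(-3 + 23762\right) = -11356 + 23759 = 12403$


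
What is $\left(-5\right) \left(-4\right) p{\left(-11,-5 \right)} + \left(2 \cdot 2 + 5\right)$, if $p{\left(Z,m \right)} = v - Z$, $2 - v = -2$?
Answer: $309$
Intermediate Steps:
$v = 4$ ($v = 2 - -2 = 2 + 2 = 4$)
$p{\left(Z,m \right)} = 4 - Z$
$\left(-5\right) \left(-4\right) p{\left(-11,-5 \right)} + \left(2 \cdot 2 + 5\right) = \left(-5\right) \left(-4\right) \left(4 - -11\right) + \left(2 \cdot 2 + 5\right) = 20 \left(4 + 11\right) + \left(4 + 5\right) = 20 \cdot 15 + 9 = 300 + 9 = 309$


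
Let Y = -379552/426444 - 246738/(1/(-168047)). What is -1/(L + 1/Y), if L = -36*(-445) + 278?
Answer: -4420473800420258/72044881999249471495 ≈ -6.1357e-5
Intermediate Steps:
Y = 4420473800420258/106611 (Y = -379552*1/426444 - 246738/(-1/168047) = -94888/106611 - 246738*(-168047) = -94888/106611 + 41463580686 = 4420473800420258/106611 ≈ 4.1464e+10)
L = 16298 (L = 16020 + 278 = 16298)
-1/(L + 1/Y) = -1/(16298 + 1/(4420473800420258/106611)) = -1/(16298 + 106611/4420473800420258) = -1/72044881999249471495/4420473800420258 = -1*4420473800420258/72044881999249471495 = -4420473800420258/72044881999249471495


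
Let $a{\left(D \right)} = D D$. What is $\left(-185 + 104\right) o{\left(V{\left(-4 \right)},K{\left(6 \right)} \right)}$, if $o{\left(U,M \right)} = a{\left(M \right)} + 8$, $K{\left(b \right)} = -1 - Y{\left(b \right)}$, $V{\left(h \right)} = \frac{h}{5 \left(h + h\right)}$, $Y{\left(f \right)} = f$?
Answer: $-4617$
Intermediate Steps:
$V{\left(h \right)} = \frac{1}{10}$ ($V{\left(h \right)} = \frac{h}{5 \cdot 2 h} = \frac{h}{10 h} = h \frac{1}{10 h} = \frac{1}{10}$)
$a{\left(D \right)} = D^{2}$
$K{\left(b \right)} = -1 - b$
$o{\left(U,M \right)} = 8 + M^{2}$ ($o{\left(U,M \right)} = M^{2} + 8 = 8 + M^{2}$)
$\left(-185 + 104\right) o{\left(V{\left(-4 \right)},K{\left(6 \right)} \right)} = \left(-185 + 104\right) \left(8 + \left(-1 - 6\right)^{2}\right) = - 81 \left(8 + \left(-1 - 6\right)^{2}\right) = - 81 \left(8 + \left(-7\right)^{2}\right) = - 81 \left(8 + 49\right) = \left(-81\right) 57 = -4617$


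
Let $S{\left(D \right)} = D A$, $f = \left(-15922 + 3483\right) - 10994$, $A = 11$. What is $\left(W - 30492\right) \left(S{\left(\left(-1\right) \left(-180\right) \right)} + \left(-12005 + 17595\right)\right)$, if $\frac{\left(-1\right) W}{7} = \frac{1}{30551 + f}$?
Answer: $- \frac{821504208455}{3559} \approx -2.3082 \cdot 10^{8}$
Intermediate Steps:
$f = -23433$ ($f = -12439 - 10994 = -23433$)
$S{\left(D \right)} = 11 D$ ($S{\left(D \right)} = D 11 = 11 D$)
$W = - \frac{7}{7118}$ ($W = - \frac{7}{30551 - 23433} = - \frac{7}{7118} \approx -0.00098342$)
$\left(W - 30492\right) \left(S{\left(\left(-1\right) \left(-180\right) \right)} + \left(-12005 + 17595\right)\right) = \left(- \frac{7}{7118} - 30492\right) \left(11 \left(\left(-1\right) \left(-180\right)\right) + \left(-12005 + 17595\right)\right) = - \frac{217042063 \left(11 \cdot 180 + 5590\right)}{7118} = - \frac{217042063 \left(1980 + 5590\right)}{7118} = \left(- \frac{217042063}{7118}\right) 7570 = - \frac{821504208455}{3559}$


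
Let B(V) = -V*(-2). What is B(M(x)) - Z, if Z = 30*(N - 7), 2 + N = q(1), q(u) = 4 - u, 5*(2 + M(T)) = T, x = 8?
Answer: 896/5 ≈ 179.20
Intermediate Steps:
M(T) = -2 + T/5
B(V) = 2*V
N = 1 (N = -2 + (4 - 1*1) = -2 + (4 - 1) = -2 + 3 = 1)
Z = -180 (Z = 30*(1 - 7) = 30*(-6) = -180)
B(M(x)) - Z = 2*(-2 + (1/5)*8) - 1*(-180) = 2*(-2 + 8/5) + 180 = 2*(-2/5) + 180 = -4/5 + 180 = 896/5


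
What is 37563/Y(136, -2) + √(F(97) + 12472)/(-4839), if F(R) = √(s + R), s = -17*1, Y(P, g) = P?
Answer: 37563/136 - 2*√(3118 + √5)/4839 ≈ 276.18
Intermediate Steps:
s = -17
F(R) = √(-17 + R)
37563/Y(136, -2) + √(F(97) + 12472)/(-4839) = 37563/136 + √(√(-17 + 97) + 12472)/(-4839) = 37563*(1/136) + √(√80 + 12472)*(-1/4839) = 37563/136 + √(4*√5 + 12472)*(-1/4839) = 37563/136 + √(12472 + 4*√5)*(-1/4839) = 37563/136 - √(12472 + 4*√5)/4839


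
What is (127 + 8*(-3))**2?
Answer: 10609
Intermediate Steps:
(127 + 8*(-3))**2 = (127 - 24)**2 = 103**2 = 10609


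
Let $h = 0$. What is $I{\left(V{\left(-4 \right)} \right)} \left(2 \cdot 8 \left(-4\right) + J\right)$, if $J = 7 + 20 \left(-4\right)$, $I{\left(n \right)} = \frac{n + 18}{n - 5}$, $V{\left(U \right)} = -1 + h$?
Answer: $\frac{2329}{6} \approx 388.17$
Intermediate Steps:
$V{\left(U \right)} = -1$ ($V{\left(U \right)} = -1 + 0 = -1$)
$I{\left(n \right)} = \frac{18 + n}{-5 + n}$
$J = -73$ ($J = 7 - 80 = -73$)
$I{\left(V{\left(-4 \right)} \right)} \left(2 \cdot 8 \left(-4\right) + J\right) = \frac{18 - 1}{-5 - 1} \left(2 \cdot 8 \left(-4\right) - 73\right) = \frac{1}{-6} \cdot 17 \left(16 \left(-4\right) - 73\right) = \left(- \frac{1}{6}\right) 17 \left(-64 - 73\right) = \left(- \frac{17}{6}\right) \left(-137\right) = \frac{2329}{6}$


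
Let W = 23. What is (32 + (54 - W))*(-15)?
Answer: -945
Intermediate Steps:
(32 + (54 - W))*(-15) = (32 + (54 - 1*23))*(-15) = (32 + (54 - 23))*(-15) = (32 + 31)*(-15) = 63*(-15) = -945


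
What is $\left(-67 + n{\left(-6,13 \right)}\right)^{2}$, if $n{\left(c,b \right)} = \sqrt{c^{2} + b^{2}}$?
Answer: $\left(67 - \sqrt{205}\right)^{2} \approx 2775.4$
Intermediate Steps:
$n{\left(c,b \right)} = \sqrt{b^{2} + c^{2}}$
$\left(-67 + n{\left(-6,13 \right)}\right)^{2} = \left(-67 + \sqrt{13^{2} + \left(-6\right)^{2}}\right)^{2} = \left(-67 + \sqrt{169 + 36}\right)^{2} = \left(-67 + \sqrt{205}\right)^{2}$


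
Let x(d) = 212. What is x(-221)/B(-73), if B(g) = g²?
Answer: 212/5329 ≈ 0.039782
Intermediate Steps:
x(-221)/B(-73) = 212/((-73)²) = 212/5329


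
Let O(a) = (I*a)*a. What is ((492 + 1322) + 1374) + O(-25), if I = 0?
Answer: 3188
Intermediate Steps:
O(a) = 0 (O(a) = (0*a)*a = 0*a = 0)
((492 + 1322) + 1374) + O(-25) = ((492 + 1322) + 1374) + 0 = (1814 + 1374) + 0 = 3188 + 0 = 3188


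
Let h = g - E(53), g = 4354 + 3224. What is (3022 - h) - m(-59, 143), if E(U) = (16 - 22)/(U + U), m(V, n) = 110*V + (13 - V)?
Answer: 98683/53 ≈ 1861.9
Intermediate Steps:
m(V, n) = 13 + 109*V
g = 7578
E(U) = -3/U (E(U) = -6*1/(2*U) = -3/U)
h = 401637/53 (h = 7578 - (-3)/53 = 7578 - 1*(-3/53) = 7578 + 3/53 = 401637/53 ≈ 7578.1)
(3022 - h) - m(-59, 143) = (3022 - 1*401637/53) - (13 + 109*(-59)) = (3022 - 401637/53) - (13 - 6431) = -241471/53 - 1*(-6418) = -241471/53 + 6418 = 98683/53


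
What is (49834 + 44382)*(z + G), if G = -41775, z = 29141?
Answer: -1190324944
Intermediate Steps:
(49834 + 44382)*(z + G) = (49834 + 44382)*(29141 - 41775) = 94216*(-12634) = -1190324944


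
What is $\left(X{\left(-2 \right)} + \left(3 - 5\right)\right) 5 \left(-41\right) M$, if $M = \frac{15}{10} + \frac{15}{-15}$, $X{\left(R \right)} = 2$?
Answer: $0$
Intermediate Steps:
$M = \frac{1}{2}$ ($M = 15 \cdot \frac{1}{10} + 15 \left(- \frac{1}{15}\right) = \frac{3}{2} - 1 = \frac{1}{2} \approx 0.5$)
$\left(X{\left(-2 \right)} + \left(3 - 5\right)\right) 5 \left(-41\right) M = \left(2 + \left(3 - 5\right)\right) 5 \left(-41\right) \frac{1}{2} = \left(2 - 2\right) 5 \left(-41\right) \frac{1}{2} = 0 \cdot 5 \left(-41\right) \frac{1}{2} = 0 \left(-41\right) \frac{1}{2} = 0 \cdot \frac{1}{2} = 0$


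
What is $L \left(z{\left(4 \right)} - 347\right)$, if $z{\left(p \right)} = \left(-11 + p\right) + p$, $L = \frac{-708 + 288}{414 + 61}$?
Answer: $\frac{5880}{19} \approx 309.47$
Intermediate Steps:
$L = - \frac{84}{95}$ ($L = - \frac{420}{475} = \left(-420\right) \frac{1}{475} = - \frac{84}{95} \approx -0.88421$)
$z{\left(p \right)} = -11 + 2 p$
$L \left(z{\left(4 \right)} - 347\right) = - \frac{84 \left(\left(-11 + 2 \cdot 4\right) - 347\right)}{95} = - \frac{84 \left(\left(-11 + 8\right) - 347\right)}{95} = - \frac{84 \left(-3 - 347\right)}{95} = \left(- \frac{84}{95}\right) \left(-350\right) = \frac{5880}{19}$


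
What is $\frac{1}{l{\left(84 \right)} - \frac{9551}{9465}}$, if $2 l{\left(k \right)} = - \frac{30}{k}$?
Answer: $- \frac{265020}{314753} \approx -0.84199$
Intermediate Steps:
$l{\left(k \right)} = - \frac{15}{k}$ ($l{\left(k \right)} = \frac{\left(-30\right) \frac{1}{k}}{2} = - \frac{15}{k}$)
$\frac{1}{l{\left(84 \right)} - \frac{9551}{9465}} = \frac{1}{- \frac{15}{84} - \frac{9551}{9465}} = \frac{1}{\left(-15\right) \frac{1}{84} - \frac{9551}{9465}} = \frac{1}{- \frac{5}{28} - \frac{9551}{9465}} = \frac{1}{- \frac{314753}{265020}} = - \frac{265020}{314753}$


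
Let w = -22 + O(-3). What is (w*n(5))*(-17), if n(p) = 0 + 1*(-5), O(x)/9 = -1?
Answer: -2635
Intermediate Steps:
O(x) = -9 (O(x) = 9*(-1) = -9)
w = -31 (w = -22 - 9 = -31)
n(p) = -5 (n(p) = 0 - 5 = -5)
(w*n(5))*(-17) = -31*(-5)*(-17) = 155*(-17) = -2635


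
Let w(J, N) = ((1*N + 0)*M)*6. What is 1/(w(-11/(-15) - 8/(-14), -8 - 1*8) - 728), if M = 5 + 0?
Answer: -1/1208 ≈ -0.00082781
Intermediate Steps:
M = 5
w(J, N) = 30*N (w(J, N) = ((1*N + 0)*5)*6 = ((N + 0)*5)*6 = (N*5)*6 = (5*N)*6 = 30*N)
1/(w(-11/(-15) - 8/(-14), -8 - 1*8) - 728) = 1/(30*(-8 - 1*8) - 728) = 1/(30*(-8 - 8) - 728) = 1/(30*(-16) - 728) = 1/(-480 - 728) = 1/(-1208) = -1/1208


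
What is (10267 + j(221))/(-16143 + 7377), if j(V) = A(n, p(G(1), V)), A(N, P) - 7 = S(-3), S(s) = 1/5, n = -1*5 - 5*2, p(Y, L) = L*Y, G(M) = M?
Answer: -51371/43830 ≈ -1.1721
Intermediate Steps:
n = -15 (n = -5 - 10 = -15)
S(s) = 1/5 (S(s) = 1*(1/5) = 1/5)
A(N, P) = 36/5 (A(N, P) = 7 + 1/5 = 36/5)
j(V) = 36/5
(10267 + j(221))/(-16143 + 7377) = (10267 + 36/5)/(-16143 + 7377) = (51371/5)/(-8766) = (51371/5)*(-1/8766) = -51371/43830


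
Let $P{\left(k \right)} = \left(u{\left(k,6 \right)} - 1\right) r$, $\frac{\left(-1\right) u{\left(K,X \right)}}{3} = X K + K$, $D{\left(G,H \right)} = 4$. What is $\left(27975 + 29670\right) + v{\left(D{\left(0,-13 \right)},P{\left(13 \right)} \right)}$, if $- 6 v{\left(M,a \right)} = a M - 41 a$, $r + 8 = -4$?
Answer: $77921$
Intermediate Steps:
$r = -12$ ($r = -8 - 4 = -12$)
$u{\left(K,X \right)} = - 3 K - 3 K X$ ($u{\left(K,X \right)} = - 3 \left(X K + K\right) = - 3 \left(K X + K\right) = - 3 \left(K + K X\right) = - 3 K - 3 K X$)
$P{\left(k \right)} = 12 + 252 k$ ($P{\left(k \right)} = \left(- 3 k \left(1 + 6\right) - 1\right) \left(-12\right) = \left(\left(-3\right) k 7 - 1\right) \left(-12\right) = \left(- 21 k - 1\right) \left(-12\right) = \left(-1 - 21 k\right) \left(-12\right) = 12 + 252 k$)
$v{\left(M,a \right)} = \frac{41 a}{6} - \frac{M a}{6}$ ($v{\left(M,a \right)} = - \frac{a M - 41 a}{6} = - \frac{M a - 41 a}{6} = - \frac{- 41 a + M a}{6} = \frac{41 a}{6} - \frac{M a}{6}$)
$\left(27975 + 29670\right) + v{\left(D{\left(0,-13 \right)},P{\left(13 \right)} \right)} = \left(27975 + 29670\right) + \frac{\left(12 + 252 \cdot 13\right) \left(41 - 4\right)}{6} = 57645 + \frac{\left(12 + 3276\right) \left(41 - 4\right)}{6} = 57645 + \frac{1}{6} \cdot 3288 \cdot 37 = 57645 + 20276 = 77921$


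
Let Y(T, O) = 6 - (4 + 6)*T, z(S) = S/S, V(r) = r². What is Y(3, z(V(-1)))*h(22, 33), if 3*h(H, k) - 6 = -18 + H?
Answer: -80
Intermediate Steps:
z(S) = 1
Y(T, O) = 6 - 10*T
h(H, k) = -4 + H/3 (h(H, k) = 2 + (-18 + H)/3 = 2 + (-6 + H/3) = -4 + H/3)
Y(3, z(V(-1)))*h(22, 33) = (6 - 10*3)*(-4 + (⅓)*22) = (6 - 30)*(-4 + 22/3) = -24*10/3 = -80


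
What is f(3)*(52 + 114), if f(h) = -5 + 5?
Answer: 0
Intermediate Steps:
f(h) = 0
f(3)*(52 + 114) = 0*(52 + 114) = 0*166 = 0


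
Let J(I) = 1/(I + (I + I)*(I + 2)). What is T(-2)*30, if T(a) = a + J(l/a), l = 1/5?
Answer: -245/2 ≈ -122.50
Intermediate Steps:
l = ⅕ ≈ 0.20000
J(I) = 1/(I + 2*I*(2 + I)) (J(I) = 1/(I + (2*I)*(2 + I)) = 1/(I + 2*I*(2 + I)))
T(a) = a + 5*a/(5 + 2/(5*a)) (T(a) = a + 1/(((1/(5*a)))*(5 + 2*(1/(5*a)))) = a + (5*a)/(5 + 2/(5*a)) = a + 5*a/(5 + 2/(5*a)))
T(-2)*30 = (2*(-2)*(1 + 25*(-2))/(2 + 25*(-2)))*30 = (2*(-2)*(1 - 50)/(2 - 50))*30 = (2*(-2)*(-49)/(-48))*30 = (2*(-2)*(-1/48)*(-49))*30 = -49/12*30 = -245/2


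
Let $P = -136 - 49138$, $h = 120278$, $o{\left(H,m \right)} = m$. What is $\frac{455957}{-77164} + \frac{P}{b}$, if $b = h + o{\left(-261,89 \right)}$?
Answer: $- \frac{58684355155}{9287999188} \approx -6.3183$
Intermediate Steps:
$b = 120367$ ($b = 120278 + 89 = 120367$)
$P = -49274$ ($P = -136 - 49138 = -49274$)
$\frac{455957}{-77164} + \frac{P}{b} = \frac{455957}{-77164} - \frac{49274}{120367} = 455957 \left(- \frac{1}{77164}\right) - \frac{49274}{120367} = - \frac{455957}{77164} - \frac{49274}{120367} = - \frac{58684355155}{9287999188}$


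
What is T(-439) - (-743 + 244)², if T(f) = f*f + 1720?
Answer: -54560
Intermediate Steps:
T(f) = 1720 + f² (T(f) = f² + 1720 = 1720 + f²)
T(-439) - (-743 + 244)² = (1720 + (-439)²) - (-743 + 244)² = (1720 + 192721) - 1*(-499)² = 194441 - 1*249001 = 194441 - 249001 = -54560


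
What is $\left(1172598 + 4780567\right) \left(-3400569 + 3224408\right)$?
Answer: $-1048715499565$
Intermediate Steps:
$\left(1172598 + 4780567\right) \left(-3400569 + 3224408\right) = 5953165 \left(-176161\right) = -1048715499565$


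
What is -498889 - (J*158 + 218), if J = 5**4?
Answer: -597857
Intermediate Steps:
J = 625
-498889 - (J*158 + 218) = -498889 - (625*158 + 218) = -498889 - (98750 + 218) = -498889 - 1*98968 = -498889 - 98968 = -597857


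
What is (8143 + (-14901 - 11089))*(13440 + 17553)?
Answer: -553132071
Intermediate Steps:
(8143 + (-14901 - 11089))*(13440 + 17553) = (8143 - 25990)*30993 = -17847*30993 = -553132071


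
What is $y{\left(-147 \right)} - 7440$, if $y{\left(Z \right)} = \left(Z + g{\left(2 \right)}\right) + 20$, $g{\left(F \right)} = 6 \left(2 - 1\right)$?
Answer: $-7561$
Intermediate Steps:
$g{\left(F \right)} = 6$ ($g{\left(F \right)} = 6 \cdot 1 = 6$)
$y{\left(Z \right)} = 26 + Z$ ($y{\left(Z \right)} = \left(Z + 6\right) + 20 = \left(6 + Z\right) + 20 = 26 + Z$)
$y{\left(-147 \right)} - 7440 = \left(26 - 147\right) - 7440 = -121 - 7440 = -7561$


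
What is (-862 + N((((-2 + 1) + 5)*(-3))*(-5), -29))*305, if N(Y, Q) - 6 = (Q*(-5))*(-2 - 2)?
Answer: -437980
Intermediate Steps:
N(Y, Q) = 6 + 20*Q (N(Y, Q) = 6 + (Q*(-5))*(-2 - 2) = 6 - 5*Q*(-4) = 6 + 20*Q)
(-862 + N((((-2 + 1) + 5)*(-3))*(-5), -29))*305 = (-862 + (6 + 20*(-29)))*305 = (-862 + (6 - 580))*305 = (-862 - 574)*305 = -1436*305 = -437980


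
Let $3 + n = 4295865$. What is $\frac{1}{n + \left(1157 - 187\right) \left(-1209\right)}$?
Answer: $\frac{1}{3123132} \approx 3.2019 \cdot 10^{-7}$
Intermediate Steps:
$n = 4295862$ ($n = -3 + 4295865 = 4295862$)
$\frac{1}{n + \left(1157 - 187\right) \left(-1209\right)} = \frac{1}{4295862 + \left(1157 - 187\right) \left(-1209\right)} = \frac{1}{4295862 + 970 \left(-1209\right)} = \frac{1}{4295862 - 1172730} = \frac{1}{3123132}$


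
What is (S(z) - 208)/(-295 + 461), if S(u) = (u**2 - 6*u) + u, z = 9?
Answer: -86/83 ≈ -1.0361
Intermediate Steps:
S(u) = u**2 - 5*u
(S(z) - 208)/(-295 + 461) = (9*(-5 + 9) - 208)/(-295 + 461) = (9*4 - 208)/166 = (36 - 208)/166 = (1/166)*(-172) = -86/83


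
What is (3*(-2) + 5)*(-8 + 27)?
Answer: -19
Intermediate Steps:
(3*(-2) + 5)*(-8 + 27) = (-6 + 5)*19 = -1*19 = -19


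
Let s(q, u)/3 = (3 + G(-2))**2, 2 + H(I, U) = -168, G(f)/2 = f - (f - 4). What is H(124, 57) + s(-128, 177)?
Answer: 193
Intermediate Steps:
G(f) = 8 (G(f) = 2*(f - (f - 4)) = 2*(f - (-4 + f)) = 2*(f + (4 - f)) = 2*4 = 8)
H(I, U) = -170 (H(I, U) = -2 - 168 = -170)
s(q, u) = 363 (s(q, u) = 3*(3 + 8)**2 = 3*11**2 = 3*121 = 363)
H(124, 57) + s(-128, 177) = -170 + 363 = 193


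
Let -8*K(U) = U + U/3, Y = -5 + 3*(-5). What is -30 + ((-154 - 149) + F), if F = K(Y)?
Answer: -989/3 ≈ -329.67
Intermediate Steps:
Y = -20 (Y = -5 - 15 = -20)
K(U) = -U/6 (K(U) = -(U + U/3)/8 = -U/6)
F = 10/3 (F = -1/6*(-20) = 10/3 ≈ 3.3333)
-30 + ((-154 - 149) + F) = -30 + ((-154 - 149) + 10/3) = -30 + (-303 + 10/3) = -30 - 899/3 = -989/3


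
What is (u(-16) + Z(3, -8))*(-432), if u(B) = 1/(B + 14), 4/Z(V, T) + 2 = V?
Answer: -1512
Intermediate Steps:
Z(V, T) = 4/(-2 + V)
u(B) = 1/(14 + B)
(u(-16) + Z(3, -8))*(-432) = (1/(14 - 16) + 4/(-2 + 3))*(-432) = (1/(-2) + 4/1)*(-432) = (-½ + 4*1)*(-432) = (-½ + 4)*(-432) = (7/2)*(-432) = -1512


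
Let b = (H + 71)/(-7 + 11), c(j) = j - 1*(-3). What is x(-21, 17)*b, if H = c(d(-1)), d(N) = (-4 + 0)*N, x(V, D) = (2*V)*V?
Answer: 17199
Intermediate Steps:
x(V, D) = 2*V²
d(N) = -4*N
c(j) = 3 + j (c(j) = j + 3 = 3 + j)
H = 7 (H = 3 - 4*(-1) = 3 + 4 = 7)
b = 39/2 (b = (7 + 71)/(-7 + 11) = 78/4 = 78*(¼) = 39/2 ≈ 19.500)
x(-21, 17)*b = (2*(-21)²)*(39/2) = (2*441)*(39/2) = 882*(39/2) = 17199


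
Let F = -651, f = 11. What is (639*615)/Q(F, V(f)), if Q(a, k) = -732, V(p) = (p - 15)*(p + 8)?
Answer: -130995/244 ≈ -536.87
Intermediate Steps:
V(p) = (-15 + p)*(8 + p)
(639*615)/Q(F, V(f)) = (639*615)/(-732) = 392985*(-1/732) = -130995/244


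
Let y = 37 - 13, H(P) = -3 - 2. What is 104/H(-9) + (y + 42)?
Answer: 226/5 ≈ 45.200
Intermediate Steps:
H(P) = -5
y = 24
104/H(-9) + (y + 42) = 104/(-5) + (24 + 42) = -1/5*104 + 66 = -104/5 + 66 = 226/5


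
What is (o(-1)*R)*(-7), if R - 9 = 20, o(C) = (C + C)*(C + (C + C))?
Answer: -1218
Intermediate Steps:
o(C) = 6*C**2 (o(C) = (2*C)*(C + 2*C) = (2*C)*(3*C) = 6*C**2)
R = 29 (R = 9 + 20 = 29)
(o(-1)*R)*(-7) = ((6*(-1)**2)*29)*(-7) = ((6*1)*29)*(-7) = (6*29)*(-7) = 174*(-7) = -1218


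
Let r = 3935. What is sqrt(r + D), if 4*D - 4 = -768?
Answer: 12*sqrt(26) ≈ 61.188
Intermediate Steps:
D = -191 (D = 1 + (1/4)*(-768) = 1 - 192 = -191)
sqrt(r + D) = sqrt(3935 - 191) = sqrt(3744) = 12*sqrt(26)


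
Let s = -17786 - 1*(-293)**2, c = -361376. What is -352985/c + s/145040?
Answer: 3506567/13370912 ≈ 0.26225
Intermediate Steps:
s = -103635 (s = -17786 - 1*85849 = -17786 - 85849 = -103635)
-352985/c + s/145040 = -352985/(-361376) - 103635/145040 = -352985*(-1/361376) - 103635*1/145040 = 352985/361376 - 423/592 = 3506567/13370912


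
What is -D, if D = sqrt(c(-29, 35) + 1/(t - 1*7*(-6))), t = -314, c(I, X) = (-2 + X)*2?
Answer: -sqrt(305167)/68 ≈ -8.1238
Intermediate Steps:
c(I, X) = -4 + 2*X
D = sqrt(305167)/68 (D = sqrt((-4 + 2*35) + 1/(-314 - 1*7*(-6))) = sqrt((-4 + 70) + 1/(-314 - 7*(-6))) = sqrt(66 + 1/(-314 + 42)) = sqrt(66 + 1/(-272)) = sqrt(66 - 1/272) = sqrt(17951/272) = sqrt(305167)/68 ≈ 8.1238)
-D = -sqrt(305167)/68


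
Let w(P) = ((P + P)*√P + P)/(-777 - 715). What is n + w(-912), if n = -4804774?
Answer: -1792180474/373 + 1824*I*√57/373 ≈ -4.8048e+6 + 36.919*I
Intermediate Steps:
w(P) = -P^(3/2)/746 - P/1492 (w(P) = ((2*P)*√P + P)/(-1492) = (2*P^(3/2) + P)*(-1/1492) = (P + 2*P^(3/2))*(-1/1492) = -P^(3/2)/746 - P/1492)
n + w(-912) = -4804774 + (-(-1824)*I*√57/373 - 1/1492*(-912)) = -4804774 + (-(-1824)*I*√57/373 + 228/373) = -4804774 + (1824*I*√57/373 + 228/373) = -4804774 + (228/373 + 1824*I*√57/373) = -1792180474/373 + 1824*I*√57/373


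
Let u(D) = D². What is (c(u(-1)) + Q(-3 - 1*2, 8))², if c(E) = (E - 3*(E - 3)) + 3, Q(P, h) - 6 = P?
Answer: 121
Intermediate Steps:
Q(P, h) = 6 + P
c(E) = 12 - 2*E (c(E) = (E - 3*(-3 + E)) + 3 = (E + (9 - 3*E)) + 3 = (9 - 2*E) + 3 = 12 - 2*E)
(c(u(-1)) + Q(-3 - 1*2, 8))² = ((12 - 2*(-1)²) + (6 + (-3 - 1*2)))² = ((12 - 2*1) + (6 + (-3 - 2)))² = ((12 - 2) + (6 - 5))² = (10 + 1)² = 11² = 121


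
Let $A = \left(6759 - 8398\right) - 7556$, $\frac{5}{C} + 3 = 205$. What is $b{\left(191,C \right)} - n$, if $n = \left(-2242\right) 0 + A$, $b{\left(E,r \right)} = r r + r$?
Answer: $\frac{375193815}{40804} \approx 9195.0$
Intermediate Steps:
$C = \frac{5}{202}$ ($C = \frac{5}{-3 + 205} = \frac{5}{202} \approx 0.024752$)
$b{\left(E,r \right)} = r + r^{2}$ ($b{\left(E,r \right)} = r^{2} + r = r + r^{2}$)
$A = -9195$ ($A = -1639 - 7556 = -9195$)
$n = -9195$ ($n = \left(-2242\right) 0 - 9195 = 0 - 9195 = -9195$)
$b{\left(191,C \right)} - n = \frac{5 \left(1 + \frac{5}{202}\right)}{202} - -9195 = \frac{5}{202} \cdot \frac{207}{202} + 9195 = \frac{1035}{40804} + 9195 = \frac{375193815}{40804}$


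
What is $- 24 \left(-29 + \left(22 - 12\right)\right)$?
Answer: $456$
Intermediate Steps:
$- 24 \left(-29 + \left(22 - 12\right)\right) = - 24 \left(-29 + 10\right) = \left(-24\right) \left(-19\right) = 456$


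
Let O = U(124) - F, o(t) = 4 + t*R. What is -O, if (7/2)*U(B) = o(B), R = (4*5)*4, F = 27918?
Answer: 175578/7 ≈ 25083.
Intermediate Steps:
R = 80 (R = 20*4 = 80)
o(t) = 4 + 80*t (o(t) = 4 + t*80 = 4 + 80*t)
U(B) = 8/7 + 160*B/7 (U(B) = 2*(4 + 80*B)/7 = 8/7 + 160*B/7)
O = -175578/7 (O = (8/7 + (160/7)*124) - 1*27918 = (8/7 + 19840/7) - 27918 = 19848/7 - 27918 = -175578/7 ≈ -25083.)
-O = -1*(-175578/7) = 175578/7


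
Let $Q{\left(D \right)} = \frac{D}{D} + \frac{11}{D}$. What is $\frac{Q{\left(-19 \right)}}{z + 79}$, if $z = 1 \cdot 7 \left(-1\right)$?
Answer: $\frac{1}{171} \approx 0.005848$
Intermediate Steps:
$Q{\left(D \right)} = 1 + \frac{11}{D}$
$z = -7$ ($z = 7 \left(-1\right) = -7$)
$\frac{Q{\left(-19 \right)}}{z + 79} = \frac{\frac{1}{-19} \left(11 - 19\right)}{-7 + 79} = \frac{\left(- \frac{1}{19}\right) \left(-8\right)}{72} = \frac{8}{19} \cdot \frac{1}{72} = \frac{1}{171}$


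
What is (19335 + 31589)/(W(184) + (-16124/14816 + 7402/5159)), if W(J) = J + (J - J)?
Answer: 973103456864/3522665303 ≈ 276.24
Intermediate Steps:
W(J) = J (W(J) = J + 0 = J)
(19335 + 31589)/(W(184) + (-16124/14816 + 7402/5159)) = (19335 + 31589)/(184 + (-16124/14816 + 7402/5159)) = 50924/(184 + (-16124*1/14816 + 7402*(1/5159))) = 50924/(184 + (-4031/3704 + 7402/5159)) = 50924/(184 + 6621079/19108936) = 50924/(3522665303/19108936) = 50924*(19108936/3522665303) = 973103456864/3522665303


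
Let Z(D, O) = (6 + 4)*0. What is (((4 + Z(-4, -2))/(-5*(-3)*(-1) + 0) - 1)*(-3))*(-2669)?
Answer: -50711/5 ≈ -10142.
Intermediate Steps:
Z(D, O) = 0 (Z(D, O) = 10*0 = 0)
(((4 + Z(-4, -2))/(-5*(-3)*(-1) + 0) - 1)*(-3))*(-2669) = (((4 + 0)/(-5*(-3)*(-1) + 0) - 1)*(-3))*(-2669) = ((4/(15*(-1) + 0) - 1)*(-3))*(-2669) = ((4/(-15 + 0) - 1)*(-3))*(-2669) = ((4/(-15) - 1)*(-3))*(-2669) = ((4*(-1/15) - 1)*(-3))*(-2669) = ((-4/15 - 1)*(-3))*(-2669) = -19/15*(-3)*(-2669) = (19/5)*(-2669) = -50711/5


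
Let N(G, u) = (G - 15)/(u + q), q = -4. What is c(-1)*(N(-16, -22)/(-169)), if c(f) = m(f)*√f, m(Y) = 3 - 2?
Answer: -31*I/4394 ≈ -0.0070551*I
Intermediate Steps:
m(Y) = 1
N(G, u) = (-15 + G)/(-4 + u) (N(G, u) = (G - 15)/(u - 4) = (-15 + G)/(-4 + u))
c(f) = √f (c(f) = 1*√f = √f)
c(-1)*(N(-16, -22)/(-169)) = √(-1)*(((-15 - 16)/(-4 - 22))/(-169)) = I*((-31/(-26))*(-1/169)) = I*(-1/26*(-31)*(-1/169)) = I*((31/26)*(-1/169)) = I*(-31/4394) = -31*I/4394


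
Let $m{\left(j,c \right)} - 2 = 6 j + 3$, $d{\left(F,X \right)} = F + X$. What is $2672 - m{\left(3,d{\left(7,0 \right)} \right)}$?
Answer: $2649$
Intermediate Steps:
$m{\left(j,c \right)} = 5 + 6 j$ ($m{\left(j,c \right)} = 2 + \left(6 j + 3\right) = 2 + \left(3 + 6 j\right) = 5 + 6 j$)
$2672 - m{\left(3,d{\left(7,0 \right)} \right)} = 2672 - \left(5 + 6 \cdot 3\right) = 2672 - \left(5 + 18\right) = 2672 - 23 = 2649$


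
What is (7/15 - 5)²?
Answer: 4624/225 ≈ 20.551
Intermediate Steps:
(7/15 - 5)² = (-68/15)² = 4624/225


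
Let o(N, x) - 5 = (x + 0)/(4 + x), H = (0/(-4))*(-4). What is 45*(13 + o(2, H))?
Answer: 810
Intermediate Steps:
H = 0 (H = (0*(-1/4))*(-4) = 0*(-4) = 0)
o(N, x) = 5 + x/(4 + x) (o(N, x) = 5 + (x + 0)/(4 + x) = 5 + x/(4 + x))
45*(13 + o(2, H)) = 45*(13 + 2*(10 + 3*0)/(4 + 0)) = 45*(13 + 2*(10 + 0)/4) = 45*(13 + 2*(1/4)*10) = 45*(13 + 5) = 45*18 = 810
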